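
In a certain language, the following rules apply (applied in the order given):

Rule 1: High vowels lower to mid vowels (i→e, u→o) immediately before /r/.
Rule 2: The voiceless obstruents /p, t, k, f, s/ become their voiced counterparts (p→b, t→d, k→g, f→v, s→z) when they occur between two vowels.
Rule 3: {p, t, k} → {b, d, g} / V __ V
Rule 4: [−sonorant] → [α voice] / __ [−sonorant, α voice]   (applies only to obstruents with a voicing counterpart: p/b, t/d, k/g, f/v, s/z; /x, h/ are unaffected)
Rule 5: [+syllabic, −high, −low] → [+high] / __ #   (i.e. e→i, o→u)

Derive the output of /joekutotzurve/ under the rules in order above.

Rule 1 (pre-rhotic lowering): /u/ is a high vowel immediately before /r/, so it lowers to [o]. /joekutotzurve/ → joekutotzorve.
Rule 2 (intervocalic voicing): /k/ is a voiceless obstruent between vowels /e/ and /u/, so it voices to [g]. /t/ is a voiceless obstruent between vowels /u/ and /o/, so it voices to [d]. /joekutotzorve/ → joegudotzorve.
Rule 3 (intervocalic voicing): no segment meets the environment; /joegudotzorve/ is unchanged.
Rule 4 (regressive voicing assimilation): /t/ precedes the voiced obstruent /z/, so it voices to [d] by assimilation. /joegudotzorve/ → joegudodzorve.
Rule 5 (final vowel raising): /e/ is a mid vowel in word-final position, so it raises to [i]. /joegudodzorve/ → joegudodzorvi.

joegudodzorvi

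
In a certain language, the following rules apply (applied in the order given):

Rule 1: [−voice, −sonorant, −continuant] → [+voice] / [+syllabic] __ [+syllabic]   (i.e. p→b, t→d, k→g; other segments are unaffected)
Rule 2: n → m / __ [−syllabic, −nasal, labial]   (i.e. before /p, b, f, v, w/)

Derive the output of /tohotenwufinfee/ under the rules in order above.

tohodemwufimfee

Rule 1 (intervocalic voicing): /t/ is a voiceless stop between vowels /o/ and /e/, so it voices to [d]. /tohotenwufinfee/ → tohodenwufinfee.
Rule 2 (nasal place assimilation): /n/ precedes the labial consonant /w/, so it assimilates in place to [m]. /n/ precedes the labial consonant /f/, so it assimilates in place to [m]. /tohodenwufinfee/ → tohodemwufimfee.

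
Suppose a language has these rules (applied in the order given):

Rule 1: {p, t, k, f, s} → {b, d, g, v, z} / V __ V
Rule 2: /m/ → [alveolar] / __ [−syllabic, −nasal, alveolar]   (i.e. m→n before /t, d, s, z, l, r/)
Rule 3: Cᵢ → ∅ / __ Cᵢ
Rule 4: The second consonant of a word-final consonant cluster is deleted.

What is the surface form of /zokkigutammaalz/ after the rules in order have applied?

Rule 1 (intervocalic voicing): /t/ is a voiceless obstruent between vowels /u/ and /a/, so it voices to [d]. /zokkigutammaalz/ → zokkigudammaalz.
Rule 2 (nasal place assimilation): no segment meets the environment; /zokkigudammaalz/ is unchanged.
Rule 3 (degemination): /kk/ is a geminate; the first /k/ deletes. /mm/ is a geminate; the first /m/ deletes. /zokkigudammaalz/ → zokigudamaalz.
Rule 4 (final cluster simplification): /z/ is the second consonant of a word-final cluster /lz/, so it deletes. /zokigudamaalz/ → zokigudamaal.

zokigudamaal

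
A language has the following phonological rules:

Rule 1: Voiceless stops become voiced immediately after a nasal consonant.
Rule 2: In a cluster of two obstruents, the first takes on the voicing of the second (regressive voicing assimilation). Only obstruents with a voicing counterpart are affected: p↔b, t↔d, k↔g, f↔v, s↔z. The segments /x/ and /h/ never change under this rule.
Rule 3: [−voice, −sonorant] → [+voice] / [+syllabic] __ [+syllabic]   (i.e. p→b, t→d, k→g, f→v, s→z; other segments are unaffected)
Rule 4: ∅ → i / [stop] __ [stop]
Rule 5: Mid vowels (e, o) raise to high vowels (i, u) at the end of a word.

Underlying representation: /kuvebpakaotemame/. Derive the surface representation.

kuvepipagaodemami

Rule 1 (post-nasal voicing): no segment meets the environment; /kuvebpakaotemame/ is unchanged.
Rule 2 (regressive voicing assimilation): /b/ precedes the voiceless obstruent /p/, so it devoices to [p] by assimilation. /kuvebpakaotemame/ → kuveppakaotemame.
Rule 3 (intervocalic voicing): /k/ is a voiceless obstruent between vowels /a/ and /a/, so it voices to [g]. /t/ is a voiceless obstruent between vowels /o/ and /e/, so it voices to [d]. /kuveppakaotemame/ → kuveppagaodemame.
Rule 4 (stop-cluster i-epenthesis): /p/ and /p/ form a stop–stop cluster, so [i] is inserted between them. /kuveppagaodemame/ → kuvepipagaodemame.
Rule 5 (final vowel raising): /e/ is a mid vowel in word-final position, so it raises to [i]. /kuvepipagaodemame/ → kuvepipagaodemami.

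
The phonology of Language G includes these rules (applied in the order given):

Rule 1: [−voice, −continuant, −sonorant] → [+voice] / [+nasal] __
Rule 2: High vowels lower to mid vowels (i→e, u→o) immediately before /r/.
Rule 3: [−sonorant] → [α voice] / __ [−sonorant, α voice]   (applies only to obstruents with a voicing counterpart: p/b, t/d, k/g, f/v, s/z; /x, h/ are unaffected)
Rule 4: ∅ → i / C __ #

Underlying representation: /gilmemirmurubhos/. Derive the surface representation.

gilmemermoruphosi

Rule 1 (post-nasal voicing): no segment meets the environment; /gilmemirmurubhos/ is unchanged.
Rule 2 (pre-rhotic lowering): /i/ is a high vowel immediately before /r/, so it lowers to [e]. /u/ is a high vowel immediately before /r/, so it lowers to [o]. /gilmemirmurubhos/ → gilmemermorubhos.
Rule 3 (regressive voicing assimilation): /b/ precedes the voiceless obstruent /h/, so it devoices to [p] by assimilation. /gilmemermorubhos/ → gilmemermoruphos.
Rule 4 (final i-epenthesis): the form ends in the consonant /s/, so [i] is inserted word-finally. /gilmemermoruphos/ → gilmemermoruphosi.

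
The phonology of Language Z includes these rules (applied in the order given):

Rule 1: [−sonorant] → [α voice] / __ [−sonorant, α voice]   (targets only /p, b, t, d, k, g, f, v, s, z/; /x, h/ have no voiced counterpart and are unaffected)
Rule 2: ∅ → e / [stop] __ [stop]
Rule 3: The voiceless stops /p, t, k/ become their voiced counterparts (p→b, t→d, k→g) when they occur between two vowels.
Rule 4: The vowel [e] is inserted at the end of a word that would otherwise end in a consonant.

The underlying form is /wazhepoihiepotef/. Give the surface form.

Rule 1 (regressive voicing assimilation): /z/ precedes the voiceless obstruent /h/, so it devoices to [s] by assimilation. /wazhepoihiepotef/ → washepoihiepotef.
Rule 2 (stop-cluster e-epenthesis): no segment meets the environment; /washepoihiepotef/ is unchanged.
Rule 3 (intervocalic voicing): /p/ is a voiceless stop between vowels /e/ and /o/, so it voices to [b]. /p/ is a voiceless stop between vowels /e/ and /o/, so it voices to [b]. /t/ is a voiceless stop between vowels /o/ and /e/, so it voices to [d]. /washepoihiepotef/ → washeboihiebodef.
Rule 4 (final e-epenthesis): the form ends in the consonant /f/, so [e] is inserted word-finally. /washeboihiebodef/ → washeboihiebodefe.

washeboihiebodefe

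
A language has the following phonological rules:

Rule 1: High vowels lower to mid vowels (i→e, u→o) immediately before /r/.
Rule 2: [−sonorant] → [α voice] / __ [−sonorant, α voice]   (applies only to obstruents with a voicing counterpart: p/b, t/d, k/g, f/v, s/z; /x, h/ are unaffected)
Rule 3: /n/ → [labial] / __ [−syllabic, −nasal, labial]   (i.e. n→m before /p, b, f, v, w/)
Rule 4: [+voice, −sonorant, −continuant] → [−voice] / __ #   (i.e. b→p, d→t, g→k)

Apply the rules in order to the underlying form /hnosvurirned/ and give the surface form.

hnozvorernet

Rule 1 (pre-rhotic lowering): /u/ is a high vowel immediately before /r/, so it lowers to [o]. /i/ is a high vowel immediately before /r/, so it lowers to [e]. /hnosvurirned/ → hnosvorerned.
Rule 2 (regressive voicing assimilation): /s/ precedes the voiced obstruent /v/, so it voices to [z] by assimilation. /hnosvorerned/ → hnozvorerned.
Rule 3 (nasal place assimilation): no segment meets the environment; /hnozvorerned/ is unchanged.
Rule 4 (final devoicing): /d/ is a voiced stop in word-final position, so it devoices to [t]. /hnozvorerned/ → hnozvorernet.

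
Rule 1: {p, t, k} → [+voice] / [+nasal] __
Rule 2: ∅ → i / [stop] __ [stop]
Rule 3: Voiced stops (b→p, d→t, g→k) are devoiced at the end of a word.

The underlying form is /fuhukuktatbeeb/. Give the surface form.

fuhukukitatibeep

Rule 1 (post-nasal voicing): no segment meets the environment; /fuhukuktatbeeb/ is unchanged.
Rule 2 (stop-cluster i-epenthesis): /k/ and /t/ form a stop–stop cluster, so [i] is inserted between them. /t/ and /b/ form a stop–stop cluster, so [i] is inserted between them. /fuhukuktatbeeb/ → fuhukukitatibeeb.
Rule 3 (final devoicing): /b/ is a voiced stop in word-final position, so it devoices to [p]. /fuhukukitatibeeb/ → fuhukukitatibeep.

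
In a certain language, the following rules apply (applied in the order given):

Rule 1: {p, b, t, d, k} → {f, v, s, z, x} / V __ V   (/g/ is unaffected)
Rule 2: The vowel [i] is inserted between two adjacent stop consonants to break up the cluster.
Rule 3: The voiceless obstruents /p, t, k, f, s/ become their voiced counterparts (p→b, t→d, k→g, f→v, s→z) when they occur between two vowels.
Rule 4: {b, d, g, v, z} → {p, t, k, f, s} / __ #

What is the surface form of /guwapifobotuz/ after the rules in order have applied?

Rule 1 (intervocalic spirantization): /p/ is a stop between vowels /a/ and /i/, so it spirantizes to the fricative [f]. /b/ is a stop between vowels /o/ and /o/, so it spirantizes to the fricative [v]. /t/ is a stop between vowels /o/ and /u/, so it spirantizes to the fricative [s]. /guwapifobotuz/ → guwafifovosuz.
Rule 2 (stop-cluster i-epenthesis): no segment meets the environment; /guwafifovosuz/ is unchanged.
Rule 3 (intervocalic voicing): /f/ is a voiceless obstruent between vowels /a/ and /i/, so it voices to [v]. /f/ is a voiceless obstruent between vowels /i/ and /o/, so it voices to [v]. /s/ is a voiceless obstruent between vowels /o/ and /u/, so it voices to [z]. /guwafifovosuz/ → guwavivovozuz.
Rule 4 (final devoicing): /z/ is a voiced obstruent in word-final position, so it devoices to [s]. /guwavivovozuz/ → guwavivovozus.

guwavivovozus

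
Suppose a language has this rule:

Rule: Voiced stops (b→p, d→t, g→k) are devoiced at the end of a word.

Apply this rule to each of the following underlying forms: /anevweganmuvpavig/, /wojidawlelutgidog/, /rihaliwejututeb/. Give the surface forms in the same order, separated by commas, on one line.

anevweganmuvpavik, wojidawlelutgidok, rihaliwejututep

/anevweganmuvpavig/: /g/ is a voiced stop in word-final position, so it devoices to [k]. → [anevweganmuvpavik].
/wojidawlelutgidog/: /g/ is a voiced stop in word-final position, so it devoices to [k]. → [wojidawlelutgidok].
/rihaliwejututeb/: /b/ is a voiced stop in word-final position, so it devoices to [p]. → [rihaliwejututep].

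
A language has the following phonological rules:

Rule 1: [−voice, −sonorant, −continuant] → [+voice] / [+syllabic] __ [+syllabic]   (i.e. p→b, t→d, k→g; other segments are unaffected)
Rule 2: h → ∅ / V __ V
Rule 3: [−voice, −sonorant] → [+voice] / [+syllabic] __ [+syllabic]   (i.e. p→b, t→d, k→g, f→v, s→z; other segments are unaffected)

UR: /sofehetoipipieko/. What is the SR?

Rule 1 (intervocalic voicing): /t/ is a voiceless stop between vowels /e/ and /o/, so it voices to [d]. /p/ is a voiceless stop between vowels /i/ and /i/, so it voices to [b]. /p/ is a voiceless stop between vowels /i/ and /i/, so it voices to [b]. /k/ is a voiceless stop between vowels /e/ and /o/, so it voices to [g]. /sofehetoipipieko/ → sofehedoibibiego.
Rule 2 (intervocalic h-deletion): /h/ occurs between vowels /e/ and /e/, so it deletes. /sofehedoibibiego/ → sofeedoibibiego.
Rule 3 (intervocalic voicing): /f/ is a voiceless obstruent between vowels /o/ and /e/, so it voices to [v]. /sofeedoibibiego/ → soveedoibibiego.

soveedoibibiego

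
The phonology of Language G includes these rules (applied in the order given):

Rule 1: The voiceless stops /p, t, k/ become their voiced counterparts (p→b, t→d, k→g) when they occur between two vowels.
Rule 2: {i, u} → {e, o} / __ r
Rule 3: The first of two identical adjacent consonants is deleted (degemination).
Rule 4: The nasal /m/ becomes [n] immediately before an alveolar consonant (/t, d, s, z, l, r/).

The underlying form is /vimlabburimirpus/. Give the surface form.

Rule 1 (intervocalic voicing): no segment meets the environment; /vimlabburimirpus/ is unchanged.
Rule 2 (pre-rhotic lowering): /u/ is a high vowel immediately before /r/, so it lowers to [o]. /i/ is a high vowel immediately before /r/, so it lowers to [e]. /vimlabburimirpus/ → vimlabborimerpus.
Rule 3 (degemination): /bb/ is a geminate; the first /b/ deletes. /vimlabborimerpus/ → vimlaborimerpus.
Rule 4 (nasal place assimilation): /m/ precedes the alveolar consonant /l/, so it assimilates in place to [n]. /vimlaborimerpus/ → vinlaborimerpus.

vinlaborimerpus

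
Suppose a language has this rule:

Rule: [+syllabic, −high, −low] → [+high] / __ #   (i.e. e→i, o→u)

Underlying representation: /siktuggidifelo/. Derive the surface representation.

/o/ is a mid vowel in word-final position, so it raises to [u].
Surface form: [siktuggidifelu].

siktuggidifelu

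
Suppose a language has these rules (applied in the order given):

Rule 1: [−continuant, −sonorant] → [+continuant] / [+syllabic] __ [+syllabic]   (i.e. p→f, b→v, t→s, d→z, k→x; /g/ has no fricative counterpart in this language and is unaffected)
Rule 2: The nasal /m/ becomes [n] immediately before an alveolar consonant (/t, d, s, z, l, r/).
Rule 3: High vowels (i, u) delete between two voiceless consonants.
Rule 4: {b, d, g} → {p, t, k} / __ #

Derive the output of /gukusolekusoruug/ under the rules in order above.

guxsolexsoruuk

Rule 1 (intervocalic spirantization): /k/ is a stop between vowels /u/ and /u/, so it spirantizes to the fricative [x]. /k/ is a stop between vowels /e/ and /u/, so it spirantizes to the fricative [x]. /gukusolekusoruug/ → guxusolexusoruug.
Rule 2 (nasal place assimilation): no segment meets the environment; /guxusolexusoruug/ is unchanged.
Rule 3 (high vowel syncope): /u/ is a high vowel flanked by voiceless consonants /x/ and /s/, so it deletes. /u/ is a high vowel flanked by voiceless consonants /x/ and /s/, so it deletes. /guxusolexusoruug/ → guxsolexsoruug.
Rule 4 (final devoicing): /g/ is a voiced stop in word-final position, so it devoices to [k]. /guxsolexsoruug/ → guxsolexsoruuk.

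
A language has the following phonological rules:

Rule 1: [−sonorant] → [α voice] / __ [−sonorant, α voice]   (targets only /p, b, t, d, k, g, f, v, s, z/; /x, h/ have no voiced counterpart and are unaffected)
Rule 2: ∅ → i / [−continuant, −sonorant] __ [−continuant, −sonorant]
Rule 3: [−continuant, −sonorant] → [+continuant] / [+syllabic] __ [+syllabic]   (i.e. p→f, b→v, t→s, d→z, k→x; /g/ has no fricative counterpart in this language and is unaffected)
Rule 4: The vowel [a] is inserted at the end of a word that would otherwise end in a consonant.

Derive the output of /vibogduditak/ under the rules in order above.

vivogizuzisaka

Rule 1 (regressive voicing assimilation): no segment meets the environment; /vibogduditak/ is unchanged.
Rule 2 (stop-cluster i-epenthesis): /g/ and /d/ form a stop–stop cluster, so [i] is inserted between them. /vibogduditak/ → vibogiduditak.
Rule 3 (intervocalic spirantization): /b/ is a stop between vowels /i/ and /o/, so it spirantizes to the fricative [v]. /d/ is a stop between vowels /i/ and /u/, so it spirantizes to the fricative [z]. /d/ is a stop between vowels /u/ and /i/, so it spirantizes to the fricative [z]. /t/ is a stop between vowels /i/ and /a/, so it spirantizes to the fricative [s]. /vibogiduditak/ → vivogizuzisak.
Rule 4 (final a-epenthesis): the form ends in the consonant /k/, so [a] is inserted word-finally. /vivogizuzisak/ → vivogizuzisaka.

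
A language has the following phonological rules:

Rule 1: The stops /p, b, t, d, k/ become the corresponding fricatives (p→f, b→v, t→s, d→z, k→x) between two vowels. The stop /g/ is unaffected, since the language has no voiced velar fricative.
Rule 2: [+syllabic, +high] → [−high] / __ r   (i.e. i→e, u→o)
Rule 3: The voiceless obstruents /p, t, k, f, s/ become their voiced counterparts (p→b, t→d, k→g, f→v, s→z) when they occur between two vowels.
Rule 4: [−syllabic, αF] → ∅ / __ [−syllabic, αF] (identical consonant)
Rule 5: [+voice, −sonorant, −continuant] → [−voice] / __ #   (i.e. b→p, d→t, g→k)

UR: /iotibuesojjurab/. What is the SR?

Rule 1 (intervocalic spirantization): /t/ is a stop between vowels /o/ and /i/, so it spirantizes to the fricative [s]. /b/ is a stop between vowels /i/ and /u/, so it spirantizes to the fricative [v]. /iotibuesojjurab/ → iosivuesojjurab.
Rule 2 (pre-rhotic lowering): /u/ is a high vowel immediately before /r/, so it lowers to [o]. /iosivuesojjurab/ → iosivuesojjorab.
Rule 3 (intervocalic voicing): /s/ is a voiceless obstruent between vowels /o/ and /i/, so it voices to [z]. /s/ is a voiceless obstruent between vowels /e/ and /o/, so it voices to [z]. /iosivuesojjorab/ → iozivuezojjorab.
Rule 4 (degemination): /jj/ is a geminate; the first /j/ deletes. /iozivuezojjorab/ → iozivuezojorab.
Rule 5 (final devoicing): /b/ is a voiced stop in word-final position, so it devoices to [p]. /iozivuezojorab/ → iozivuezojorap.

iozivuezojorap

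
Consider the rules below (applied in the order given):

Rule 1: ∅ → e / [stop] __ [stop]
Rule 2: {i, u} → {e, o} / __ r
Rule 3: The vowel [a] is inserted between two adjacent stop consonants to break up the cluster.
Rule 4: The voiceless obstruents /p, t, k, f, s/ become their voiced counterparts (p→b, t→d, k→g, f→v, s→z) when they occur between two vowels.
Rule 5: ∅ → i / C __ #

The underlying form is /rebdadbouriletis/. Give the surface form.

rebedadebooriledisi

Rule 1 (stop-cluster e-epenthesis): /b/ and /d/ form a stop–stop cluster, so [e] is inserted between them. /d/ and /b/ form a stop–stop cluster, so [e] is inserted between them. /rebdadbouriletis/ → rebedadebouriletis.
Rule 2 (pre-rhotic lowering): /u/ is a high vowel immediately before /r/, so it lowers to [o]. /rebedadebouriletis/ → rebedadebooriletis.
Rule 3 (stop-cluster a-epenthesis): no segment meets the environment; /rebedadebooriletis/ is unchanged.
Rule 4 (intervocalic voicing): /t/ is a voiceless obstruent between vowels /e/ and /i/, so it voices to [d]. /rebedadebooriletis/ → rebedadebooriledis.
Rule 5 (final i-epenthesis): the form ends in the consonant /s/, so [i] is inserted word-finally. /rebedadebooriledis/ → rebedadebooriledisi.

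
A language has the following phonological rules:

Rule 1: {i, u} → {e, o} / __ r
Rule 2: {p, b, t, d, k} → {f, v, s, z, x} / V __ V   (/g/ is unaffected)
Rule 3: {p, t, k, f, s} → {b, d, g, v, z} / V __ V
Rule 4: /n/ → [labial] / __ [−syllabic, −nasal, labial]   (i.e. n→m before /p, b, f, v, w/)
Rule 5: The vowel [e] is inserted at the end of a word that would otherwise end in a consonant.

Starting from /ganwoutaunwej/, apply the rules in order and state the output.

gamwouzaumweje

Rule 1 (pre-rhotic lowering): no segment meets the environment; /ganwoutaunwej/ is unchanged.
Rule 2 (intervocalic spirantization): /t/ is a stop between vowels /u/ and /a/, so it spirantizes to the fricative [s]. /ganwoutaunwej/ → ganwousaunwej.
Rule 3 (intervocalic voicing): /s/ is a voiceless obstruent between vowels /u/ and /a/, so it voices to [z]. /ganwousaunwej/ → ganwouzaunwej.
Rule 4 (nasal place assimilation): /n/ precedes the labial consonant /w/, so it assimilates in place to [m]. /n/ precedes the labial consonant /w/, so it assimilates in place to [m]. /ganwouzaunwej/ → gamwouzaumwej.
Rule 5 (final e-epenthesis): the form ends in the consonant /j/, so [e] is inserted word-finally. /gamwouzaumwej/ → gamwouzaumweje.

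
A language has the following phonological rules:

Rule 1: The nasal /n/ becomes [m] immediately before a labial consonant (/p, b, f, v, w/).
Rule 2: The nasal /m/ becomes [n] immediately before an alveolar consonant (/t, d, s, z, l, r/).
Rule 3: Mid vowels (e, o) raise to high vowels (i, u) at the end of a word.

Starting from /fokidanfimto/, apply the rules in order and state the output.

Rule 1 (nasal place assimilation): /n/ precedes the labial consonant /f/, so it assimilates in place to [m]. /fokidanfimto/ → fokidamfimto.
Rule 2 (nasal place assimilation): /m/ precedes the alveolar consonant /t/, so it assimilates in place to [n]. /fokidamfimto/ → fokidamfinto.
Rule 3 (final vowel raising): /o/ is a mid vowel in word-final position, so it raises to [u]. /fokidamfinto/ → fokidamfintu.

fokidamfintu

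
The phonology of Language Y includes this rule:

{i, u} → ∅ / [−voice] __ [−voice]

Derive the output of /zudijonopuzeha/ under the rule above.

zudijonopuzeha

No segment of /zudijonopuzeha/ meets the structural description of the rule, so the form surfaces unchanged.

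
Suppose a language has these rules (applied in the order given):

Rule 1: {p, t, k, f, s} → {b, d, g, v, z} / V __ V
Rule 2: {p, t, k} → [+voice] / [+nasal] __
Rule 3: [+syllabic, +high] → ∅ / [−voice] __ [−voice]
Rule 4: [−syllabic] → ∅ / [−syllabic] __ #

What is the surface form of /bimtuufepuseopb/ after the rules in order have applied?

Rule 1 (intervocalic voicing): /f/ is a voiceless obstruent between vowels /u/ and /e/, so it voices to [v]. /p/ is a voiceless obstruent between vowels /e/ and /u/, so it voices to [b]. /s/ is a voiceless obstruent between vowels /u/ and /e/, so it voices to [z]. /bimtuufepuseopb/ → bimtuuvebuzeopb.
Rule 2 (post-nasal voicing): /t/ is a voiceless stop immediately after the nasal /m/, so it voices to [d]. /bimtuuvebuzeopb/ → bimduuvebuzeopb.
Rule 3 (high vowel syncope): no segment meets the environment; /bimduuvebuzeopb/ is unchanged.
Rule 4 (final cluster simplification): /b/ is the second consonant of a word-final cluster /pb/, so it deletes. /bimduuvebuzeopb/ → bimduuvebuzeop.

bimduuvebuzeop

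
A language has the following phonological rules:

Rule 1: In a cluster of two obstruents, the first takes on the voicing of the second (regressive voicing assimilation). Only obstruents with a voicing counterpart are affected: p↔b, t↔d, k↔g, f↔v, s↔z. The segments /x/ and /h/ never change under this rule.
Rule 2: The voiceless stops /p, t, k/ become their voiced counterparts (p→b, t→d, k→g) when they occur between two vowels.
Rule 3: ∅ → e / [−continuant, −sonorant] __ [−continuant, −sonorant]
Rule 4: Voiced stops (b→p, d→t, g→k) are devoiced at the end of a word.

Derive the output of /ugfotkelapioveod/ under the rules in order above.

Rule 1 (regressive voicing assimilation): /g/ precedes the voiceless obstruent /f/, so it devoices to [k] by assimilation. /ugfotkelapioveod/ → ukfotkelapioveod.
Rule 2 (intervocalic voicing): /p/ is a voiceless stop between vowels /a/ and /i/, so it voices to [b]. /ukfotkelapioveod/ → ukfotkelabioveod.
Rule 3 (stop-cluster e-epenthesis): /t/ and /k/ form a stop–stop cluster, so [e] is inserted between them. /ukfotkelabioveod/ → ukfotekelabioveod.
Rule 4 (final devoicing): /d/ is a voiced stop in word-final position, so it devoices to [t]. /ukfotekelabioveod/ → ukfotekelabioveot.

ukfotekelabioveot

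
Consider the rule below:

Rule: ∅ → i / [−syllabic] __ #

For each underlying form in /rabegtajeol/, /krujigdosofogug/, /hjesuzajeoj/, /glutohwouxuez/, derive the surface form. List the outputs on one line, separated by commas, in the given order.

/rabegtajeol/: the form ends in the consonant /l/, so [i] is inserted word-finally. → [rabegtajeoli].
/krujigdosofogug/: the form ends in the consonant /g/, so [i] is inserted word-finally. → [krujigdosofogugi].
/hjesuzajeoj/: the form ends in the consonant /j/, so [i] is inserted word-finally. → [hjesuzajeoji].
/glutohwouxuez/: the form ends in the consonant /z/, so [i] is inserted word-finally. → [glutohwouxuezi].

rabegtajeoli, krujigdosofogugi, hjesuzajeoji, glutohwouxuezi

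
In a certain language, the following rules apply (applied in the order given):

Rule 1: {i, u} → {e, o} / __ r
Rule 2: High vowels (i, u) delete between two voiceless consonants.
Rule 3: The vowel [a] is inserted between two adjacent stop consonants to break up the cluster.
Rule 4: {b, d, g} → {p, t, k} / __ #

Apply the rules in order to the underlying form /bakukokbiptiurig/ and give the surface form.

bakakokabipatiorik

Rule 1 (pre-rhotic lowering): /u/ is a high vowel immediately before /r/, so it lowers to [o]. /bakukokbiptiurig/ → bakukokbiptiorig.
Rule 2 (high vowel syncope): /u/ is a high vowel flanked by voiceless consonants /k/ and /k/, so it deletes. /bakukokbiptiorig/ → bakkokbiptiorig.
Rule 3 (stop-cluster a-epenthesis): /k/ and /k/ form a stop–stop cluster, so [a] is inserted between them. /k/ and /b/ form a stop–stop cluster, so [a] is inserted between them. /p/ and /t/ form a stop–stop cluster, so [a] is inserted between them. /bakkokbiptiorig/ → bakakokabipatiorig.
Rule 4 (final devoicing): /g/ is a voiced stop in word-final position, so it devoices to [k]. /bakakokabipatiorig/ → bakakokabipatiorik.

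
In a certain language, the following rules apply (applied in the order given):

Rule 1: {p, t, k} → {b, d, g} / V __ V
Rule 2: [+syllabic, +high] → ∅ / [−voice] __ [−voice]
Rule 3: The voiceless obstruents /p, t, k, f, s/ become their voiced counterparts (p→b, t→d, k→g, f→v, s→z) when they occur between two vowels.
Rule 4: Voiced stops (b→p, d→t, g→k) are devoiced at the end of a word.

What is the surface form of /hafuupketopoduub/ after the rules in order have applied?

havuupkedoboduup

Rule 1 (intervocalic voicing): /t/ is a voiceless stop between vowels /e/ and /o/, so it voices to [d]. /p/ is a voiceless stop between vowels /o/ and /o/, so it voices to [b]. /hafuupketopoduub/ → hafuupkedoboduub.
Rule 2 (high vowel syncope): no segment meets the environment; /hafuupkedoboduub/ is unchanged.
Rule 3 (intervocalic voicing): /f/ is a voiceless obstruent between vowels /a/ and /u/, so it voices to [v]. /hafuupkedoboduub/ → havuupkedoboduub.
Rule 4 (final devoicing): /b/ is a voiced stop in word-final position, so it devoices to [p]. /havuupkedoboduub/ → havuupkedoboduup.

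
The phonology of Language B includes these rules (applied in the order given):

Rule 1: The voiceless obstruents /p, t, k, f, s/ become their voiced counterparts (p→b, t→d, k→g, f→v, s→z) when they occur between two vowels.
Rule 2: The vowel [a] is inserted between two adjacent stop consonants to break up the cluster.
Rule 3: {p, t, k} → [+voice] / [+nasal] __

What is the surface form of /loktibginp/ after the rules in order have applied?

Rule 1 (intervocalic voicing): no segment meets the environment; /loktibginp/ is unchanged.
Rule 2 (stop-cluster a-epenthesis): /k/ and /t/ form a stop–stop cluster, so [a] is inserted between them. /b/ and /g/ form a stop–stop cluster, so [a] is inserted between them. /loktibginp/ → lokatibaginp.
Rule 3 (post-nasal voicing): /p/ is a voiceless stop immediately after the nasal /n/, so it voices to [b]. /lokatibaginp/ → lokatibaginb.

lokatibaginb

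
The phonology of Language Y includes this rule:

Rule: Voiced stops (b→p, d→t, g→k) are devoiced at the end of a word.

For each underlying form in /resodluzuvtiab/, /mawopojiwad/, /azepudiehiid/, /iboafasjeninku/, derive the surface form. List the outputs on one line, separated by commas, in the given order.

resodluzuvtiap, mawopojiwat, azepudiehiit, iboafasjeninku

/resodluzuvtiab/: /b/ is a voiced stop in word-final position, so it devoices to [p]. → [resodluzuvtiap].
/mawopojiwad/: /d/ is a voiced stop in word-final position, so it devoices to [t]. → [mawopojiwat].
/azepudiehiid/: /d/ is a voiced stop in word-final position, so it devoices to [t]. → [azepudiehiit].
/iboafasjeninku/: the rule's environment is not met; surfaces unchanged as [iboafasjeninku].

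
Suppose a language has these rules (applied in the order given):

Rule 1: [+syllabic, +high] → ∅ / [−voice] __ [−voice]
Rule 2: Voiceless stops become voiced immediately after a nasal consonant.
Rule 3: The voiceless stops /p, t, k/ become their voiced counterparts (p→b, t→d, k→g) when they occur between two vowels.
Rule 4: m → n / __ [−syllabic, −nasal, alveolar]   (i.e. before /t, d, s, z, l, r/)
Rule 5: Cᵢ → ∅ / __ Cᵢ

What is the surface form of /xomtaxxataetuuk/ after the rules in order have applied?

Rule 1 (high vowel syncope): no segment meets the environment; /xomtaxxataetuuk/ is unchanged.
Rule 2 (post-nasal voicing): /t/ is a voiceless stop immediately after the nasal /m/, so it voices to [d]. /xomtaxxataetuuk/ → xomdaxxataetuuk.
Rule 3 (intervocalic voicing): /t/ is a voiceless stop between vowels /a/ and /a/, so it voices to [d]. /t/ is a voiceless stop between vowels /e/ and /u/, so it voices to [d]. /xomdaxxataetuuk/ → xomdaxxadaeduuk.
Rule 4 (nasal place assimilation): /m/ precedes the alveolar consonant /d/, so it assimilates in place to [n]. /xomdaxxadaeduuk/ → xondaxxadaeduuk.
Rule 5 (degemination): /xx/ is a geminate; the first /x/ deletes. /xondaxxadaeduuk/ → xondaxadaeduuk.

xondaxadaeduuk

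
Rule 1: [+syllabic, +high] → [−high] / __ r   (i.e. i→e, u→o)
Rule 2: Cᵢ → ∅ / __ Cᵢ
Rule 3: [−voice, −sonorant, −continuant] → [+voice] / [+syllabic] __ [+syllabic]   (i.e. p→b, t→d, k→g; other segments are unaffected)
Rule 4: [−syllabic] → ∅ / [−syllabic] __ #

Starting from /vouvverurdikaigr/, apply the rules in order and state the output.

vouverordigaig

Rule 1 (pre-rhotic lowering): /u/ is a high vowel immediately before /r/, so it lowers to [o]. /vouvverurdikaigr/ → vouvverordikaigr.
Rule 2 (degemination): /vv/ is a geminate; the first /v/ deletes. /vouvverordikaigr/ → vouverordikaigr.
Rule 3 (intervocalic voicing): /k/ is a voiceless stop between vowels /i/ and /a/, so it voices to [g]. /vouverordikaigr/ → vouverordigaigr.
Rule 4 (final cluster simplification): /r/ is the second consonant of a word-final cluster /gr/, so it deletes. /vouverordigaigr/ → vouverordigaig.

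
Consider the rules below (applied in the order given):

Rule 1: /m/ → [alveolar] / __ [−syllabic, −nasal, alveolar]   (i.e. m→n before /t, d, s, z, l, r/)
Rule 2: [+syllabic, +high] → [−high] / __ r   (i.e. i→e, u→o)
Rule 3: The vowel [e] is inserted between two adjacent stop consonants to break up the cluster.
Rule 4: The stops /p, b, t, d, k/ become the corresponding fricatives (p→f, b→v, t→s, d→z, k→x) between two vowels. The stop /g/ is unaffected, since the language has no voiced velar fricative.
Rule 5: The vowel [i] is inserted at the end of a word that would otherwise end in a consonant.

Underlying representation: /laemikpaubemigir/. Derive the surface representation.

laemixefauvemigeri

Rule 1 (nasal place assimilation): no segment meets the environment; /laemikpaubemigir/ is unchanged.
Rule 2 (pre-rhotic lowering): /i/ is a high vowel immediately before /r/, so it lowers to [e]. /laemikpaubemigir/ → laemikpaubemiger.
Rule 3 (stop-cluster e-epenthesis): /k/ and /p/ form a stop–stop cluster, so [e] is inserted between them. /laemikpaubemiger/ → laemikepaubemiger.
Rule 4 (intervocalic spirantization): /k/ is a stop between vowels /i/ and /e/, so it spirantizes to the fricative [x]. /p/ is a stop between vowels /e/ and /a/, so it spirantizes to the fricative [f]. /b/ is a stop between vowels /u/ and /e/, so it spirantizes to the fricative [v]. /laemikepaubemiger/ → laemixefauvemiger.
Rule 5 (final i-epenthesis): the form ends in the consonant /r/, so [i] is inserted word-finally. /laemixefauvemiger/ → laemixefauvemigeri.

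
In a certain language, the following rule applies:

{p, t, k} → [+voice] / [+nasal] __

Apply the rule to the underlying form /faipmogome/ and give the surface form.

faipmogome

No segment of /faipmogome/ meets the structural description of the rule, so the form surfaces unchanged.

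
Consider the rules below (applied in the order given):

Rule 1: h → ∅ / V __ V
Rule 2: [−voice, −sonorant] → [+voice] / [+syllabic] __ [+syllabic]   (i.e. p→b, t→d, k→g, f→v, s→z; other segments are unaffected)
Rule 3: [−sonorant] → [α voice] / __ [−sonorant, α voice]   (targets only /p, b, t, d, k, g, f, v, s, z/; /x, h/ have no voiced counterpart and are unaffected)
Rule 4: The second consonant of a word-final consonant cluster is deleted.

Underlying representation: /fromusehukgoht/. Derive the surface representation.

Rule 1 (intervocalic h-deletion): /h/ occurs between vowels /e/ and /u/, so it deletes. /fromusehukgoht/ → fromuseukgoht.
Rule 2 (intervocalic voicing): /s/ is a voiceless obstruent between vowels /u/ and /e/, so it voices to [z]. /fromuseukgoht/ → fromuzeukgoht.
Rule 3 (regressive voicing assimilation): /k/ precedes the voiced obstruent /g/, so it voices to [g] by assimilation. /fromuzeukgoht/ → fromuzeuggoht.
Rule 4 (final cluster simplification): /t/ is the second consonant of a word-final cluster /ht/, so it deletes. /fromuzeuggoht/ → fromuzeuggoh.

fromuzeuggoh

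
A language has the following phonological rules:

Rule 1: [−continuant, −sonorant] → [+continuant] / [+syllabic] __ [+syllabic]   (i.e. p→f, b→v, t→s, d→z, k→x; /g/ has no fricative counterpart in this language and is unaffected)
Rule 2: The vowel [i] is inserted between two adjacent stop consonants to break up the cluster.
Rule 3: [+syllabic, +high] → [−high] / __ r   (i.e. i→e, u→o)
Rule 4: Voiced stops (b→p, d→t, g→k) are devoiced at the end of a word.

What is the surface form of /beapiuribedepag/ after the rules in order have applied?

Rule 1 (intervocalic spirantization): /p/ is a stop between vowels /a/ and /i/, so it spirantizes to the fricative [f]. /b/ is a stop between vowels /i/ and /e/, so it spirantizes to the fricative [v]. /d/ is a stop between vowels /e/ and /e/, so it spirantizes to the fricative [z]. /p/ is a stop between vowels /e/ and /a/, so it spirantizes to the fricative [f]. /beapiuribedepag/ → beafiurivezefag.
Rule 2 (stop-cluster i-epenthesis): no segment meets the environment; /beafiurivezefag/ is unchanged.
Rule 3 (pre-rhotic lowering): /u/ is a high vowel immediately before /r/, so it lowers to [o]. /beafiurivezefag/ → beafiorivezefag.
Rule 4 (final devoicing): /g/ is a voiced stop in word-final position, so it devoices to [k]. /beafiorivezefag/ → beafiorivezefak.

beafiorivezefak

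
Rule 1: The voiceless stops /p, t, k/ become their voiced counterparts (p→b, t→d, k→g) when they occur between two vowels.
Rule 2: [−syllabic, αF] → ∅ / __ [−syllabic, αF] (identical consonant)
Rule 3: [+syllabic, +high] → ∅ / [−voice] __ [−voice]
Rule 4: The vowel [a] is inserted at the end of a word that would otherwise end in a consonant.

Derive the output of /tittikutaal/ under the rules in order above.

ttigudaala

Rule 1 (intervocalic voicing): /k/ is a voiceless stop between vowels /i/ and /u/, so it voices to [g]. /t/ is a voiceless stop between vowels /u/ and /a/, so it voices to [d]. /tittikutaal/ → tittigudaal.
Rule 2 (degemination): /tt/ is a geminate; the first /t/ deletes. /tittigudaal/ → titigudaal.
Rule 3 (high vowel syncope): /i/ is a high vowel flanked by voiceless consonants /t/ and /t/, so it deletes. /titigudaal/ → ttigudaal.
Rule 4 (final a-epenthesis): the form ends in the consonant /l/, so [a] is inserted word-finally. /ttigudaal/ → ttigudaala.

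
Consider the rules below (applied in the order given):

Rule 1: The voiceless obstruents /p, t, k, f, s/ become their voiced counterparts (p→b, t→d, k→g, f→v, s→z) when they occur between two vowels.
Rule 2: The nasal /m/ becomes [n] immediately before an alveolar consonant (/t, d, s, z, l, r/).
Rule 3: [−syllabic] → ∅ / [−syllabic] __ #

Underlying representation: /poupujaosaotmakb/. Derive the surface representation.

poubujaozaotmak

Rule 1 (intervocalic voicing): /p/ is a voiceless obstruent between vowels /u/ and /u/, so it voices to [b]. /s/ is a voiceless obstruent between vowels /o/ and /a/, so it voices to [z]. /poupujaosaotmakb/ → poubujaozaotmakb.
Rule 2 (nasal place assimilation): no segment meets the environment; /poubujaozaotmakb/ is unchanged.
Rule 3 (final cluster simplification): /b/ is the second consonant of a word-final cluster /kb/, so it deletes. /poubujaozaotmakb/ → poubujaozaotmak.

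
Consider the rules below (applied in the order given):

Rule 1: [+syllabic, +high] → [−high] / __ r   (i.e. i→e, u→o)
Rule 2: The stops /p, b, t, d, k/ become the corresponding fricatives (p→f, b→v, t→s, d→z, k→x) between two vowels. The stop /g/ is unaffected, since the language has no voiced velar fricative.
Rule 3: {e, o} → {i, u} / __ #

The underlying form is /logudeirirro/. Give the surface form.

loguzeererru

Rule 1 (pre-rhotic lowering): /i/ is a high vowel immediately before /r/, so it lowers to [e]. /i/ is a high vowel immediately before /r/, so it lowers to [e]. /logudeirirro/ → logudeererro.
Rule 2 (intervocalic spirantization): /d/ is a stop between vowels /u/ and /e/, so it spirantizes to the fricative [z]. /logudeererro/ → loguzeererro.
Rule 3 (final vowel raising): /o/ is a mid vowel in word-final position, so it raises to [u]. /loguzeererro/ → loguzeererru.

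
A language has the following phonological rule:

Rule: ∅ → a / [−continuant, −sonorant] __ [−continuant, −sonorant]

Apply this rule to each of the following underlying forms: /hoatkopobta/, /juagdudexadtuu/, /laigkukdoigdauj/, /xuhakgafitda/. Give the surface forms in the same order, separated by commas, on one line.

/hoatkopobta/: /t/ and /k/ form a stop–stop cluster, so [a] is inserted between them. /b/ and /t/ form a stop–stop cluster, so [a] is inserted between them. → [hoatakopobata].
/juagdudexadtuu/: /g/ and /d/ form a stop–stop cluster, so [a] is inserted between them. /d/ and /t/ form a stop–stop cluster, so [a] is inserted between them. → [juagadudexadatuu].
/laigkukdoigdauj/: /g/ and /k/ form a stop–stop cluster, so [a] is inserted between them. /k/ and /d/ form a stop–stop cluster, so [a] is inserted between them. /g/ and /d/ form a stop–stop cluster, so [a] is inserted between them. → [laigakukadoigadauj].
/xuhakgafitda/: /k/ and /g/ form a stop–stop cluster, so [a] is inserted between them. /t/ and /d/ form a stop–stop cluster, so [a] is inserted between them. → [xuhakagafitada].

hoatakopobata, juagadudexadatuu, laigakukadoigadauj, xuhakagafitada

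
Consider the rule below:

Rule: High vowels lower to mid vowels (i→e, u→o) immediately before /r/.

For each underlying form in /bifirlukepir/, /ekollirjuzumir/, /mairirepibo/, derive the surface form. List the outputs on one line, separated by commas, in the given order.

biferlukeper, ekollerjuzumer, maererepibo

/bifirlukepir/: /i/ is a high vowel immediately before /r/, so it lowers to [e]. /i/ is a high vowel immediately before /r/, so it lowers to [e]. → [biferlukeper].
/ekollirjuzumir/: /i/ is a high vowel immediately before /r/, so it lowers to [e]. /i/ is a high vowel immediately before /r/, so it lowers to [e]. → [ekollerjuzumer].
/mairirepibo/: /i/ is a high vowel immediately before /r/, so it lowers to [e]. /i/ is a high vowel immediately before /r/, so it lowers to [e]. → [maererepibo].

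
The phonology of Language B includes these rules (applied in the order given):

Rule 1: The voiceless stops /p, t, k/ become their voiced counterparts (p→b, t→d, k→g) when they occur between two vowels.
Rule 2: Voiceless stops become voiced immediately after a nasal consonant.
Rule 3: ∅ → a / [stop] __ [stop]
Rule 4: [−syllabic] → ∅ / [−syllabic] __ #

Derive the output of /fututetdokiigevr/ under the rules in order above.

fududetadogiigev

Rule 1 (intervocalic voicing): /t/ is a voiceless stop between vowels /u/ and /u/, so it voices to [d]. /t/ is a voiceless stop between vowels /u/ and /e/, so it voices to [d]. /k/ is a voiceless stop between vowels /o/ and /i/, so it voices to [g]. /fututetdokiigevr/ → fududetdogiigevr.
Rule 2 (post-nasal voicing): no segment meets the environment; /fududetdogiigevr/ is unchanged.
Rule 3 (stop-cluster a-epenthesis): /t/ and /d/ form a stop–stop cluster, so [a] is inserted between them. /fududetdogiigevr/ → fududetadogiigevr.
Rule 4 (final cluster simplification): /r/ is the second consonant of a word-final cluster /vr/, so it deletes. /fududetadogiigevr/ → fududetadogiigev.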